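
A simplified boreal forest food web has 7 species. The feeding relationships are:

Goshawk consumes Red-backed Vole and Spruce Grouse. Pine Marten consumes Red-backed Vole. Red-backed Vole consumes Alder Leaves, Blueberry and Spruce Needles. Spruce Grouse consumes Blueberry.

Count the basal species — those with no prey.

Basal species (no prey listed): Alder Leaves, Spruce Needles, Blueberry.
Count: 3.

3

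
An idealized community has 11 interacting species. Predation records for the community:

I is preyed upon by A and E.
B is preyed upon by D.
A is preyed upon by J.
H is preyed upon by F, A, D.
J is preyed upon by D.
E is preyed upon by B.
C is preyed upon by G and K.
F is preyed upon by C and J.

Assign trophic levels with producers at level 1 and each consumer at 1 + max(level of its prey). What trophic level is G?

Trophic level 4

H is a producer → level 1.
F eats H → level 2.
C eats F → level 3.
G eats C → level 4.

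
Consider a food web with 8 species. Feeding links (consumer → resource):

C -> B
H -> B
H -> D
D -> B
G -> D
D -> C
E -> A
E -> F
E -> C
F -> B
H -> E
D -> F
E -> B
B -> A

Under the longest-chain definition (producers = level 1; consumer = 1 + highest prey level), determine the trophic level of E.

A is a producer → level 1.
B eats A → level 2.
C eats B → level 3.
E eats C (level 3); other prey at levels: A 1, B 2, F 3 → level 4.

Trophic level 4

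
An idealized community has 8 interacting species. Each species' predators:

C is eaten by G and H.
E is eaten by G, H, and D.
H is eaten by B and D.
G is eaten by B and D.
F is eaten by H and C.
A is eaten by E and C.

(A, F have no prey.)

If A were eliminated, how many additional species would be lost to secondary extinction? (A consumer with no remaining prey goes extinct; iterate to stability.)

Remove A.
Round 1: E (all prey gone) → extinct.
No further losses. Total secondary extinctions: 1.

1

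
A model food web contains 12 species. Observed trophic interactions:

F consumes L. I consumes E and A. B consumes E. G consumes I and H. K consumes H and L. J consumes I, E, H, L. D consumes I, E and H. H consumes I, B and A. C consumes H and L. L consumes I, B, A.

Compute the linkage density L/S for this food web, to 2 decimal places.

There are L = 23 links among S = 12 species.
L/S = 23/12 = 1.9167 ≈ 1.92.

L/S = 1.92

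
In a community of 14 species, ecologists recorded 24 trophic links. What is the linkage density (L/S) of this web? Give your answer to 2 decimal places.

L/S = 1.71

There are L = 24 links among S = 14 species.
L/S = 24/14 = 1.7143 ≈ 1.71.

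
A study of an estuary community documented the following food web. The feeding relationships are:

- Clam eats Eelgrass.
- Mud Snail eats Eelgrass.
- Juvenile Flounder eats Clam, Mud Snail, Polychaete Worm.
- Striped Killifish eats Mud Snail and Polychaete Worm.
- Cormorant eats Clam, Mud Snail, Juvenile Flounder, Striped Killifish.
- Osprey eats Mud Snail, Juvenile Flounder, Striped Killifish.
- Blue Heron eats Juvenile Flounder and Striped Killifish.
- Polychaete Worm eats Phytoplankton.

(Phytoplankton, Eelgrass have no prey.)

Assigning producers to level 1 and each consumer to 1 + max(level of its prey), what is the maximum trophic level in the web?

4

Producers (level 1): Phytoplankton, Eelgrass.
Eelgrass → Mud Snail → Striped Killifish → Osprey gives Osprey level 4.
No species has a prey at level 4, so no species reaches level 5.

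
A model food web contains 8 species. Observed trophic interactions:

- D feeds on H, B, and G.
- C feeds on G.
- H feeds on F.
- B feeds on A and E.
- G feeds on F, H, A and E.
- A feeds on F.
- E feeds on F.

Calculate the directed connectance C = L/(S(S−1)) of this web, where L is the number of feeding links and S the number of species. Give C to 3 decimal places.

The web has S = 8 species and L = 13 feeding links.
C = L / (S(S−1)) = 13 / 56 = 0.2321 ≈ 0.232.

C = 0.232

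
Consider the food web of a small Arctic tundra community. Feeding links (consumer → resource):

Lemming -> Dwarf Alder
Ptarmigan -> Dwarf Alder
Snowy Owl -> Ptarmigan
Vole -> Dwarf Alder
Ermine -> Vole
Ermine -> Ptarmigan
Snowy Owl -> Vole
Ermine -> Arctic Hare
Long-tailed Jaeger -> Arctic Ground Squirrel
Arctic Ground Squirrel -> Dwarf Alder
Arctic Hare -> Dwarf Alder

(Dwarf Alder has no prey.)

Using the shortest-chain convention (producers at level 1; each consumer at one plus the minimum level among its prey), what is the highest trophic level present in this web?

Producers (level 1): Dwarf Alder.
Following each consumer down to its lowest-level prey: Dwarf Alder → Arctic Ground Squirrel → Long-tailed Jaeger (levels 1 through 3).
All prey of Long-tailed Jaeger (Arctic Ground Squirrel 2) are at level 2 or above, so Long-tailed Jaeger is at level 1 + 2 = 3.
Every consumer has at least one prey at level 2 or below, so none exceeds level 3.

3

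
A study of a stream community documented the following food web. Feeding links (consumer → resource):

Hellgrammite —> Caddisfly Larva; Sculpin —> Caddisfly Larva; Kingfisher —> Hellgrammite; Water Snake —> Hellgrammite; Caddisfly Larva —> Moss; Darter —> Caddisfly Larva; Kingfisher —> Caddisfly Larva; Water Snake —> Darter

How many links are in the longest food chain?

3 links

One longest chain: Moss → Caddisfly Larva → Darter → Water Snake.
It has 4 species and 3 links.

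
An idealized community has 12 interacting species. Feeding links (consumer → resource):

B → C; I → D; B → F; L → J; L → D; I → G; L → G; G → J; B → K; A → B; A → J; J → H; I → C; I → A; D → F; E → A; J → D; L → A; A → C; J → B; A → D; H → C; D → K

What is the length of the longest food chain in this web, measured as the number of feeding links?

One longest chain: C → H → J → A → I.
It has 5 species and 4 links.

4 links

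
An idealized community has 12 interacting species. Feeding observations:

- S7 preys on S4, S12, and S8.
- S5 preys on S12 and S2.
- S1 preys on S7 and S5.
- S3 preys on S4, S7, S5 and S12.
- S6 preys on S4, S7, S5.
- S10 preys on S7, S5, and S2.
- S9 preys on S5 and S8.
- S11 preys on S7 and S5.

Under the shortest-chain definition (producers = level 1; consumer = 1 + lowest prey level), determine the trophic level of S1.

Trophic level 3

S12 is a producer → level 1.
S5 eats S12 → level 2.
S1 eats S5 → level 3.
No prey of S1 is below level 2, so 3 is the minimum.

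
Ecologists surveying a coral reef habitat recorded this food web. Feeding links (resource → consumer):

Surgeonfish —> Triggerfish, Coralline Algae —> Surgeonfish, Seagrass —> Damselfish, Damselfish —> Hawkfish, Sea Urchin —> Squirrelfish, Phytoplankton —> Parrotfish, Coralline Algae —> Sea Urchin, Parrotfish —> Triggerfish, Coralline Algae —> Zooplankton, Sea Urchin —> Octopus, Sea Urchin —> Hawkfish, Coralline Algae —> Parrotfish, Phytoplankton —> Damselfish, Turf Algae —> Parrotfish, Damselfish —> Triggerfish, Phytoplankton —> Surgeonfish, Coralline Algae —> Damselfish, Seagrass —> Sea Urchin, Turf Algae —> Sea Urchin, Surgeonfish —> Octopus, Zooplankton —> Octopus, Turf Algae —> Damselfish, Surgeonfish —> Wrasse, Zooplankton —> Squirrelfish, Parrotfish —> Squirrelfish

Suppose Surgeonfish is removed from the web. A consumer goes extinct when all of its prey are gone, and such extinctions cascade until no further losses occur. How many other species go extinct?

1

Remove Surgeonfish.
Round 1: Wrasse (all prey gone) → extinct.
No further losses. Total secondary extinctions: 1.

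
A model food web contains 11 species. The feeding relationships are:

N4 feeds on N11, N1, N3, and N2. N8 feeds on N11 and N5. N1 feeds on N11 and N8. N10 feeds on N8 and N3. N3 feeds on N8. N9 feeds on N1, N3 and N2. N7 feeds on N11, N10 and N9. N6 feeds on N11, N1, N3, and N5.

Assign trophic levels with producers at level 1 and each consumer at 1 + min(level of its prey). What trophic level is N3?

Trophic level 3

N11 is a producer → level 1.
N8 eats N11 → level 2.
N3 eats N8 → level 3.
No prey of N3 is below level 2, so 3 is the minimum.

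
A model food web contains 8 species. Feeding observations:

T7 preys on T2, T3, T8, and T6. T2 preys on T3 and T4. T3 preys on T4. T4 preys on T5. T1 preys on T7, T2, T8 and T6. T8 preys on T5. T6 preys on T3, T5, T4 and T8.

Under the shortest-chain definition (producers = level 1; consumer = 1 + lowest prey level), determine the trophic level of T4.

Trophic level 2

T5 is a producer → level 1.
T4 eats T5 → level 2.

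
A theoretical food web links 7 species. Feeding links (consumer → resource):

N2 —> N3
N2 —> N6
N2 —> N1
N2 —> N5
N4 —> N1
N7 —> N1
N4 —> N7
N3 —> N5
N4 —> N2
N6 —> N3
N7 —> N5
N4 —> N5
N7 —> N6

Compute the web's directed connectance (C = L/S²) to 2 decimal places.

The web has S = 7 species and L = 13 feeding links.
C = L / S² = 13 / 49 = 0.2653 ≈ 0.27.

C = 0.27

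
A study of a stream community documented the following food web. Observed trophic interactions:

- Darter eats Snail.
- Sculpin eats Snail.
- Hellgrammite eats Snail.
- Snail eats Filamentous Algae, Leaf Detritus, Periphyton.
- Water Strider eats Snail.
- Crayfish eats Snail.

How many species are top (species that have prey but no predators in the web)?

Top species (has prey, but nothing eats it): Crayfish, Sculpin, Water Strider, Hellgrammite, Darter.
Count: 5.

5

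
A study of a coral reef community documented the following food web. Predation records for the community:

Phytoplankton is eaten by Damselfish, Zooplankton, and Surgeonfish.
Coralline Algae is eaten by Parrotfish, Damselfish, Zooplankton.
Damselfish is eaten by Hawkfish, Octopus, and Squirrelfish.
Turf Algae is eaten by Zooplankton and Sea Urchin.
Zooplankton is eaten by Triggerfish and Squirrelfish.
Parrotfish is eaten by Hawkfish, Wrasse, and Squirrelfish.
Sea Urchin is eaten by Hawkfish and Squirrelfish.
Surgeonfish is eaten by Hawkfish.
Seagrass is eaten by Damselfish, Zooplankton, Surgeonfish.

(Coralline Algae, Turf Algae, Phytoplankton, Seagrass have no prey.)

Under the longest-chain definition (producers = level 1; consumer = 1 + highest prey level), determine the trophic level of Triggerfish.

Coralline Algae is a producer → level 1.
Zooplankton eats Coralline Algae (level 1); other prey at levels: Turf Algae 1, Phytoplankton 1, Seagrass 1 → level 2.
Triggerfish eats Zooplankton → level 3.

Trophic level 3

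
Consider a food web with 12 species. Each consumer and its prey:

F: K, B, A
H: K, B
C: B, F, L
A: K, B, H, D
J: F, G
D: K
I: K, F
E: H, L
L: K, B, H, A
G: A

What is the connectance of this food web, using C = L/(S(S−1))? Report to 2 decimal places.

The web has S = 12 species and L = 24 feeding links.
C = L / (S(S−1)) = 24 / 132 = 0.1818 ≈ 0.18.

C = 0.18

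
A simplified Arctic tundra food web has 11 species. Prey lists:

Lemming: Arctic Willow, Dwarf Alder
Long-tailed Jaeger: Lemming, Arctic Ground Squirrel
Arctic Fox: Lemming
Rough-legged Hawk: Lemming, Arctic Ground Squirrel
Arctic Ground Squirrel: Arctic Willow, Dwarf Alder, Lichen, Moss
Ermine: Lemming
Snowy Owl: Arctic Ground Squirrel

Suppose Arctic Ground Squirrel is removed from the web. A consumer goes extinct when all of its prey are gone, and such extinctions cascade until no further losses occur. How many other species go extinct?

1

Remove Arctic Ground Squirrel.
Round 1: Snowy Owl (all prey gone) → extinct.
No further losses. Total secondary extinctions: 1.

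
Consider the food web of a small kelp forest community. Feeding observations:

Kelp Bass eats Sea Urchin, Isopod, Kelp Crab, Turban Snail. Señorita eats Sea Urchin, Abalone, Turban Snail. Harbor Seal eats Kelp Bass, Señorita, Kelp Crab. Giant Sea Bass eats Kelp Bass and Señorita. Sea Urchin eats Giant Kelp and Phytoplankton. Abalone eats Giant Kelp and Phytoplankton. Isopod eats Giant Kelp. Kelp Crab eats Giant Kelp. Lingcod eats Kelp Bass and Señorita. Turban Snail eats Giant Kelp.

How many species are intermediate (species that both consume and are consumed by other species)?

Intermediate species (has both prey and predators): Abalone, Kelp Crab, Turban Snail, Sea Urchin, Isopod, Kelp Bass, Señorita.
Count: 7.

7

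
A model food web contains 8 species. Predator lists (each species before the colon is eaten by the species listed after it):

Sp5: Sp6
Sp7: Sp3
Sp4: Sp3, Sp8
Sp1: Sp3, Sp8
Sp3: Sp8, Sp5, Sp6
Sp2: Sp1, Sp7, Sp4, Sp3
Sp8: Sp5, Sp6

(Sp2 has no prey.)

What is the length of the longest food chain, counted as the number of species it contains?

One longest chain: Sp2 → Sp1 → Sp3 → Sp8 → Sp5 → Sp6.
It has 6 species and 5 links.

6 species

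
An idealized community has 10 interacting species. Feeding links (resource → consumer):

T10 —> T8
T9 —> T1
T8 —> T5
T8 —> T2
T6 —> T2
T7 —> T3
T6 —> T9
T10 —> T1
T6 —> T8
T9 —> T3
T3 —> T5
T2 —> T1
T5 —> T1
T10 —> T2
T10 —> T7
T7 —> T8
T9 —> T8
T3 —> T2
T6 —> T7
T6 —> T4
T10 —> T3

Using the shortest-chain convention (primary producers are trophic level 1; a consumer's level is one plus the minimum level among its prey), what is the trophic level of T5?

T10 is a producer → level 1.
T8 eats T10 → level 2.
T5 eats T8 → level 3.
No prey of T5 is below level 2, so 3 is the minimum.

Trophic level 3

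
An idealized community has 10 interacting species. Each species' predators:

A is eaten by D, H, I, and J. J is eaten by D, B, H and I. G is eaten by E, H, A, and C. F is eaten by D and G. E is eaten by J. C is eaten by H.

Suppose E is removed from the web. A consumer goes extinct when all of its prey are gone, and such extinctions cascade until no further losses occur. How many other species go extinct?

Remove E.
Every predator of it retains at least one other prey: J still has A.
No consumer loses all prey, so no secondary extinctions occur.

0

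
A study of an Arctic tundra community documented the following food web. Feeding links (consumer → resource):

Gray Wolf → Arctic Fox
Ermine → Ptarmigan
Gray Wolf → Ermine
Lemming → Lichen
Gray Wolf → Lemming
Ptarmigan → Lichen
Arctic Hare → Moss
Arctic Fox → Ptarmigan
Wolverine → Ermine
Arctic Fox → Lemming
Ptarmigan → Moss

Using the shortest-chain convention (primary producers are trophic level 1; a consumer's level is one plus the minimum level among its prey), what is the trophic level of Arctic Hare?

Moss is a producer → level 1.
Arctic Hare eats Moss → level 2.

Trophic level 2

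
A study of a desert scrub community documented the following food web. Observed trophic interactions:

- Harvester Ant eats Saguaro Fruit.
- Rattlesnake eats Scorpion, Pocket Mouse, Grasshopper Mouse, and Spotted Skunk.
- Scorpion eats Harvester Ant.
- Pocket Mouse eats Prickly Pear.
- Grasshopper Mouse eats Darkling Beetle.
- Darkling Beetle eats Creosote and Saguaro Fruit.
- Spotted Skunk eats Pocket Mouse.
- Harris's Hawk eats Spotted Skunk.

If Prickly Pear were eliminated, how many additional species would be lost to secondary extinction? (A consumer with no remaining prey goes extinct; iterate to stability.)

3

Remove Prickly Pear.
Round 1: Pocket Mouse (all prey gone) → extinct.
Round 2: Spotted Skunk (all prey gone) → extinct.
Round 3: Harris's Hawk (all prey gone) → extinct.
No further losses. Total secondary extinctions: 3.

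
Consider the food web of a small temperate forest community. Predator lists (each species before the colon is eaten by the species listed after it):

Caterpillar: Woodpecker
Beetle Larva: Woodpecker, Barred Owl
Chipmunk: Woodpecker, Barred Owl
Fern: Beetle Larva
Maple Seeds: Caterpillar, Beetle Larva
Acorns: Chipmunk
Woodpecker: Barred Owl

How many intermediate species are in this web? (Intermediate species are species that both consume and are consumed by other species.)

4

Intermediate species (has both prey and predators): Chipmunk, Caterpillar, Beetle Larva, Woodpecker.
Count: 4.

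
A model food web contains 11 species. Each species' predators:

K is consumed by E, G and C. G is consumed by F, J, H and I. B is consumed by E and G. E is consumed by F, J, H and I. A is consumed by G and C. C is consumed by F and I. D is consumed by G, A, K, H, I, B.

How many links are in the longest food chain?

One longest chain: D → A → G → I.
It has 4 species and 3 links.

3 links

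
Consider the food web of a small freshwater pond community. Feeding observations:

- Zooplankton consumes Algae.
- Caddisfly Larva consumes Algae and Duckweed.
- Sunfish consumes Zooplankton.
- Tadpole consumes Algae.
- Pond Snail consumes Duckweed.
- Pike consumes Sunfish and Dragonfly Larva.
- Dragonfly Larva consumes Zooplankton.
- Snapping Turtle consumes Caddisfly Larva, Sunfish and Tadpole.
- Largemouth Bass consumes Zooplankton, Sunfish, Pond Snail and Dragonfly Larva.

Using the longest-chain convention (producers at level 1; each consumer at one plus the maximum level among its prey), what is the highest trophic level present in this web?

Producers (level 1): Algae, Duckweed.
Algae → Zooplankton → Sunfish → Snapping Turtle gives Snapping Turtle level 4.
No species has a prey at level 4, so no species reaches level 5.

4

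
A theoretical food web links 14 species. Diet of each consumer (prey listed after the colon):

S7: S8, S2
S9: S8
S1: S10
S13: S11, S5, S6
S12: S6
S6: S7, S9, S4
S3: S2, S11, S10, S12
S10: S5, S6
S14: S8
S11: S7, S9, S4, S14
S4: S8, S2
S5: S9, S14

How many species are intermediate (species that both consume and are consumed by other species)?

Intermediate species (has both prey and predators): S7, S9, S4, S14, S11, S5, S6, S10, S12.
Count: 9.

9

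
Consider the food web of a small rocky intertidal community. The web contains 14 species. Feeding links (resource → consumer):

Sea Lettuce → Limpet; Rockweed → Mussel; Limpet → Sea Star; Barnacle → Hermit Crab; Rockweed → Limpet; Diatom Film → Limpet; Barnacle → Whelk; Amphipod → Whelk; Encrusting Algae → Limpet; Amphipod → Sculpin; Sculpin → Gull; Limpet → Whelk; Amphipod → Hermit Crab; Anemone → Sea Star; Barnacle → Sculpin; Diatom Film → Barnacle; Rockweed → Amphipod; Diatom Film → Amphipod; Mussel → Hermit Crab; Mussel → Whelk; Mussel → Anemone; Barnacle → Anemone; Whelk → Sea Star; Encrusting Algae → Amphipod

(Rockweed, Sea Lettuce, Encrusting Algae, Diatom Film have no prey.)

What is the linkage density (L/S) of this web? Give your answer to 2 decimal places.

There are L = 24 links among S = 14 species.
L/S = 24/14 = 1.7143 ≈ 1.71.

L/S = 1.71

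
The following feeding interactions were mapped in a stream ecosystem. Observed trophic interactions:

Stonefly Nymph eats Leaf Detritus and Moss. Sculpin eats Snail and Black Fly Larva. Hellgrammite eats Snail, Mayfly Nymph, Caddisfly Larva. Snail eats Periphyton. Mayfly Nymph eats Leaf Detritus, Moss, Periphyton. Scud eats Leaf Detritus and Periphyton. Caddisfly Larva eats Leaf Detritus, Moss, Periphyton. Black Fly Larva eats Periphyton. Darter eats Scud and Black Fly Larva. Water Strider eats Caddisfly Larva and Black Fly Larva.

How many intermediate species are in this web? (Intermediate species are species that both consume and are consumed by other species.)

5

Intermediate species (has both prey and predators): Scud, Caddisfly Larva, Mayfly Nymph, Snail, Black Fly Larva.
Count: 5.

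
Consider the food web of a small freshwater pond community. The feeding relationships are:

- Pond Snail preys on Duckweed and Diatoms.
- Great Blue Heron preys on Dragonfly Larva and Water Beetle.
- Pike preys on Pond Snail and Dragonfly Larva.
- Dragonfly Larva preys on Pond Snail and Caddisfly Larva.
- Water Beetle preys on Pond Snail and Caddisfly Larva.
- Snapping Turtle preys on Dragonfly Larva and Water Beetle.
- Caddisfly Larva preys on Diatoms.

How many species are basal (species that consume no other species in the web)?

2

Basal species (no prey listed): Duckweed, Diatoms.
Count: 2.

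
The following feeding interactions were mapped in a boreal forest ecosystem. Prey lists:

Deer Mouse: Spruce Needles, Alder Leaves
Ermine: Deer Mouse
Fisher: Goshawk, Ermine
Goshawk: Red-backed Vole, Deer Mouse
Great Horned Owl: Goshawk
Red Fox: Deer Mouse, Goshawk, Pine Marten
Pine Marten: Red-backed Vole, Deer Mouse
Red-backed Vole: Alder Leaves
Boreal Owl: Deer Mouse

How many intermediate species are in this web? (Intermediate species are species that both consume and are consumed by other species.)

5

Intermediate species (has both prey and predators): Red-backed Vole, Deer Mouse, Goshawk, Ermine, Pine Marten.
Count: 5.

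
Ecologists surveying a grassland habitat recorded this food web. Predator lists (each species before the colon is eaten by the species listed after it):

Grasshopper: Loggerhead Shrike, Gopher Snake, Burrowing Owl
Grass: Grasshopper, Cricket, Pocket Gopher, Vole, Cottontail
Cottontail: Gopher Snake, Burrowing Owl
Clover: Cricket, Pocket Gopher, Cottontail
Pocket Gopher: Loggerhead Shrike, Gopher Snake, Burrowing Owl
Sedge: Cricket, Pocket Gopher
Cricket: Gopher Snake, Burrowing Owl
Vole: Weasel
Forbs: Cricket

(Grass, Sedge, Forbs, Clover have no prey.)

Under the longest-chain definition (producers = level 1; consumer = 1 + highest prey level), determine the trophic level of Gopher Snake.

Trophic level 3

Grass is a producer → level 1.
Cottontail eats Grass (level 1); other prey at levels: Clover 1 → level 2.
Gopher Snake eats Cottontail (level 2); other prey at levels: Grasshopper 2, Cricket 2, Pocket Gopher 2 → level 3.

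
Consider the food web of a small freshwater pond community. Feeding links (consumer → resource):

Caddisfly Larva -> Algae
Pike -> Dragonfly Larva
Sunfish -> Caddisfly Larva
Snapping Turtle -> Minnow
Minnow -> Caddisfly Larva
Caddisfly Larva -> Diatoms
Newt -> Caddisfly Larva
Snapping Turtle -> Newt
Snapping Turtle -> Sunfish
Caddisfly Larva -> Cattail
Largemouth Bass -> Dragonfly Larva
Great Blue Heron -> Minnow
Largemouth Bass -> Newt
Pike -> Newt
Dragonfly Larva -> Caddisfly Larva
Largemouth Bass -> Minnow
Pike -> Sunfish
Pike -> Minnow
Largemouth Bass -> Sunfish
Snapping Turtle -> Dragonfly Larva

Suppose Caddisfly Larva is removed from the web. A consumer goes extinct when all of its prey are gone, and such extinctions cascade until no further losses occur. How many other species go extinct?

8

Remove Caddisfly Larva.
Round 1: Sunfish (all prey gone), Newt (all prey gone), Dragonfly Larva (all prey gone), Minnow (all prey gone) → extinct.
Round 2: Snapping Turtle (all prey gone), Great Blue Heron (all prey gone), Largemouth Bass (all prey gone), Pike (all prey gone) → extinct.
No further losses. Total secondary extinctions: 8.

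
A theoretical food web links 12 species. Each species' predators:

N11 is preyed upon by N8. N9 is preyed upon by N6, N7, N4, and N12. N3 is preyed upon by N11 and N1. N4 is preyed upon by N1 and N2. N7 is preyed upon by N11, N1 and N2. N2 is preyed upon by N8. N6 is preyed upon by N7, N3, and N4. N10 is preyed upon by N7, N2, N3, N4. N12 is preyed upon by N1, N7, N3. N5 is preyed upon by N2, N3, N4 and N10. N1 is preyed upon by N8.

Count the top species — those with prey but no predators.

Top species (has prey, but nothing eats it): N8.
Count: 1.

1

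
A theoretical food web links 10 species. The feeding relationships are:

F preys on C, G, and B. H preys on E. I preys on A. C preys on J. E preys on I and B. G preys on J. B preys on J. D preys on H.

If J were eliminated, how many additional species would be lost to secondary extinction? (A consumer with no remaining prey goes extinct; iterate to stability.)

4

Remove J.
Round 1: B (all prey gone), G (all prey gone), C (all prey gone) → extinct.
Round 2: F (all prey gone) → extinct.
No further losses. Total secondary extinctions: 4.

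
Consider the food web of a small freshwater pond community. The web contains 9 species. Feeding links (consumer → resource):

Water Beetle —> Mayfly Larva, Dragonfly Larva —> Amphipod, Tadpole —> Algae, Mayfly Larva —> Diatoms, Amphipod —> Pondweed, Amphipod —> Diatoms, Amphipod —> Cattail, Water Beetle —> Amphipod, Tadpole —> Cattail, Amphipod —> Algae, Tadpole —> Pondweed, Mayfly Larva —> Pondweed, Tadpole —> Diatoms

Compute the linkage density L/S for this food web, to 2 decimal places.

There are L = 13 links among S = 9 species.
L/S = 13/9 = 1.4444 ≈ 1.44.

L/S = 1.44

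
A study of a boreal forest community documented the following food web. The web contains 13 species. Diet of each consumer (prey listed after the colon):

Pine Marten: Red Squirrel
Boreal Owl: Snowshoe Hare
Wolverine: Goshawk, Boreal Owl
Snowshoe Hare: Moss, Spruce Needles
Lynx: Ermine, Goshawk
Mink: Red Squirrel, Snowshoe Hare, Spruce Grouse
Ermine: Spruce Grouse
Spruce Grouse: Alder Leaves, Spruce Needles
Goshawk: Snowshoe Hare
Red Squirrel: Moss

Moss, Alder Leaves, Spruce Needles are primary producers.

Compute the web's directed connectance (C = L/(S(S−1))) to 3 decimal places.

C = 0.103

The web has S = 13 species and L = 16 feeding links.
C = L / (S(S−1)) = 16 / 156 = 0.1026 ≈ 0.103.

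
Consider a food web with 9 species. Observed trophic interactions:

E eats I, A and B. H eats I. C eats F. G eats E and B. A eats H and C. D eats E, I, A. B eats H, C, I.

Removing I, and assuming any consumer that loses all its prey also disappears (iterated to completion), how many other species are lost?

1

Remove I.
Round 1: H (all prey gone) → extinct.
No further losses. Total secondary extinctions: 1.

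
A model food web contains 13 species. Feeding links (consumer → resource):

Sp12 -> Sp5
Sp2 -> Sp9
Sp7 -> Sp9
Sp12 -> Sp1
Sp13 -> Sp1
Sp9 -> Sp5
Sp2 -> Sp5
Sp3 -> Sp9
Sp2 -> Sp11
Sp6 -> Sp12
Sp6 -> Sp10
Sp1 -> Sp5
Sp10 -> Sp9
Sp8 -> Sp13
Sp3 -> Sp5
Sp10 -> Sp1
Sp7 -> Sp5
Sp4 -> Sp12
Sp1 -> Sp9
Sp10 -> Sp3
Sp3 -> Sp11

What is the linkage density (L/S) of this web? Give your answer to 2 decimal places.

L/S = 1.62

There are L = 21 links among S = 13 species.
L/S = 21/13 = 1.6154 ≈ 1.62.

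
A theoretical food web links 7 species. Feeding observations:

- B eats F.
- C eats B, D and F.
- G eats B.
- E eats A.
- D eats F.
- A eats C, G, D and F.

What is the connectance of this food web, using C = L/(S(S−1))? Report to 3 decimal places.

The web has S = 7 species and L = 11 feeding links.
C = L / (S(S−1)) = 11 / 42 = 0.2619 ≈ 0.262.

C = 0.262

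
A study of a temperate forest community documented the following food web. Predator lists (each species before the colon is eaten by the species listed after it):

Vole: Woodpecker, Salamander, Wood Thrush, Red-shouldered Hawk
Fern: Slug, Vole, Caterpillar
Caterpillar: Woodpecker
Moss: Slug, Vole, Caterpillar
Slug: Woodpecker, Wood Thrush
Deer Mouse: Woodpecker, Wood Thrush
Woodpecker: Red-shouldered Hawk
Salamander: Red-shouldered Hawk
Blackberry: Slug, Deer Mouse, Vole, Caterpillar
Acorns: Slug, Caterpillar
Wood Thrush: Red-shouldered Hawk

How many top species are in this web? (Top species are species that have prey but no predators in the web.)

1

Top species (has prey, but nothing eats it): Red-shouldered Hawk.
Count: 1.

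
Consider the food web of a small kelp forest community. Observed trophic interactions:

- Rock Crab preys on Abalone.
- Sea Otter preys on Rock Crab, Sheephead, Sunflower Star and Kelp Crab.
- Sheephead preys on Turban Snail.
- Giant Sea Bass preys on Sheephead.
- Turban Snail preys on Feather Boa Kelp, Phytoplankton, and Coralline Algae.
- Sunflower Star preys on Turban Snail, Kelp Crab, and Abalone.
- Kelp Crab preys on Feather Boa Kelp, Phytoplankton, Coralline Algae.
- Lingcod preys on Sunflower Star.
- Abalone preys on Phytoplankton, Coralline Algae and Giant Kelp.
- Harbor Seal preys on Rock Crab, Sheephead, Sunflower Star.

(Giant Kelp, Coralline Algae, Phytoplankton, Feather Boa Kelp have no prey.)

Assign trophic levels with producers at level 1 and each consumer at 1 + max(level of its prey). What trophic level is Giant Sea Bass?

Coralline Algae is a producer → level 1.
Turban Snail eats Coralline Algae (level 1); other prey at levels: Phytoplankton 1, Feather Boa Kelp 1 → level 2.
Sheephead eats Turban Snail → level 3.
Giant Sea Bass eats Sheephead → level 4.

Trophic level 4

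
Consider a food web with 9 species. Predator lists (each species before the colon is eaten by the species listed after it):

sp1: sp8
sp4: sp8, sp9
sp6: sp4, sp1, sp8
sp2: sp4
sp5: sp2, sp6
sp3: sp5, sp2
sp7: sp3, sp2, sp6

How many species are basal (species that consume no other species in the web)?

1

Basal species (no prey listed): sp7.
Count: 1.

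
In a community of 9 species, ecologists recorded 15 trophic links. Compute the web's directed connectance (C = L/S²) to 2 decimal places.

C = 0.19

The web has S = 9 species and L = 15 feeding links.
C = L / S² = 15 / 81 = 0.1852 ≈ 0.19.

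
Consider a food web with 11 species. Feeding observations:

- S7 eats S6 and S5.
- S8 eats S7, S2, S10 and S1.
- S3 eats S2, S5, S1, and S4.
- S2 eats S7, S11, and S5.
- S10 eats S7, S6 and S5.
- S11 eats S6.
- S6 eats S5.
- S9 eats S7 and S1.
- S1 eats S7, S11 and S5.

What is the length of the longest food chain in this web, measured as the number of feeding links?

One longest chain: S5 → S6 → S7 → S10 → S8.
It has 5 species and 4 links.

4 links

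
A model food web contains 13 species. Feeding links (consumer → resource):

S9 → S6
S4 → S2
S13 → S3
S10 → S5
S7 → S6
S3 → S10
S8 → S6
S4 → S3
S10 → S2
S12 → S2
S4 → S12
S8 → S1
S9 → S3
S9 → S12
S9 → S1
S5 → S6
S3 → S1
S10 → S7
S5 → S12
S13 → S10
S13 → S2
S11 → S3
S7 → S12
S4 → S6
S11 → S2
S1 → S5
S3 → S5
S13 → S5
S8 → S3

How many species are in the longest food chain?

One longest chain: S2 → S12 → S5 → S1 → S3 → S4.
It has 6 species and 5 links.

6 species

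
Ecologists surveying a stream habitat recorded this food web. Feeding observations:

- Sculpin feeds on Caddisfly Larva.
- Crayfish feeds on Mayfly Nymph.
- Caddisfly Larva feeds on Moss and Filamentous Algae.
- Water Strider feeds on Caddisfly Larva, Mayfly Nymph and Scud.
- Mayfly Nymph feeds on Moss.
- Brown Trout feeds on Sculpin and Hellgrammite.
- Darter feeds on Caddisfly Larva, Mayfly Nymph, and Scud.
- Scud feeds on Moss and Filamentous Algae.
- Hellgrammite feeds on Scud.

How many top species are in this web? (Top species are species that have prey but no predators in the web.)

4

Top species (has prey, but nothing eats it): Water Strider, Crayfish, Darter, Brown Trout.
Count: 4.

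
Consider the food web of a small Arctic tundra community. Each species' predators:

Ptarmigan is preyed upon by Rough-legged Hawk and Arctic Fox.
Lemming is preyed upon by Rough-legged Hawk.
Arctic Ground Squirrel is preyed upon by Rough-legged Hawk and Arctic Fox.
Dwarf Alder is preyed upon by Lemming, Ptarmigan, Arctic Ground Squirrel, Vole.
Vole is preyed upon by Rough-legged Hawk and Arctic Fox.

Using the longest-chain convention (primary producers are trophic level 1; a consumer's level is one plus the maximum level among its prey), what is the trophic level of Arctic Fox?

Trophic level 3

Dwarf Alder is a producer → level 1.
Vole eats Dwarf Alder → level 2.
Arctic Fox eats Vole (level 2); other prey at levels: Ptarmigan 2, Arctic Ground Squirrel 2 → level 3.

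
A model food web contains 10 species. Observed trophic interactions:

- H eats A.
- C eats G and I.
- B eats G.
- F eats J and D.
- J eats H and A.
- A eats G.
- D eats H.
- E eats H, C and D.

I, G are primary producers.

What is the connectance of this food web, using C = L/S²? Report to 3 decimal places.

The web has S = 10 species and L = 13 feeding links.
C = L / S² = 13 / 100 = 0.1300 ≈ 0.130.

C = 0.130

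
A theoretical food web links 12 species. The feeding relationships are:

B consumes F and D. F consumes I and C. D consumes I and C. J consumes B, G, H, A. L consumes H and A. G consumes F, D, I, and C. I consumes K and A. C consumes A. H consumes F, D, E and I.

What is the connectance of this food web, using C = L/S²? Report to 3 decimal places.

C = 0.160

The web has S = 12 species and L = 23 feeding links.
C = L / S² = 23 / 144 = 0.1597 ≈ 0.160.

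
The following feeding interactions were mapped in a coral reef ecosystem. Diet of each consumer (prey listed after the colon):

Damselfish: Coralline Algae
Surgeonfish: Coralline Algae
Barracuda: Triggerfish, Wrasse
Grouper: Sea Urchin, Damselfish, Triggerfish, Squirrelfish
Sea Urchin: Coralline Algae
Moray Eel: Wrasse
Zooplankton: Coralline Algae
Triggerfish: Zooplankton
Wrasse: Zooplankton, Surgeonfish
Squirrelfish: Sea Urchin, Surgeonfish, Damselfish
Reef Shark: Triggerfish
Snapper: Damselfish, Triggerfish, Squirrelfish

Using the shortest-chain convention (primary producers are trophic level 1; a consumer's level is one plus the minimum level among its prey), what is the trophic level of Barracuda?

Coralline Algae is a producer → level 1.
Zooplankton eats Coralline Algae → level 2.
Triggerfish eats Zooplankton → level 3.
Barracuda eats Triggerfish → level 4.
No prey of Barracuda is below level 3, so 4 is the minimum.

Trophic level 4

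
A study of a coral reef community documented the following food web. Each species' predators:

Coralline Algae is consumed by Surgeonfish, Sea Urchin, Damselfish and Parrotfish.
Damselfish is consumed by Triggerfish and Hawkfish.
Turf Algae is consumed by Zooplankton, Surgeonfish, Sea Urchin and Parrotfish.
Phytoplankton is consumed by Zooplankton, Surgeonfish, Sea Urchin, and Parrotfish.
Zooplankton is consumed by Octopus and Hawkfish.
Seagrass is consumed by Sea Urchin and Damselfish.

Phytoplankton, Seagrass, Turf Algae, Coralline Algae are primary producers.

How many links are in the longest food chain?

2 links

One longest chain: Seagrass → Damselfish → Hawkfish.
It has 3 species and 2 links.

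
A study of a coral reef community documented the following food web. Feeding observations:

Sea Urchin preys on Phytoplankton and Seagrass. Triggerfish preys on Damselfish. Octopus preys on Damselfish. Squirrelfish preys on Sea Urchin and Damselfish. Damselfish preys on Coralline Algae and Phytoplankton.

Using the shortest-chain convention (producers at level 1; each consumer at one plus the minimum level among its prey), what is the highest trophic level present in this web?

Producers (level 1): Seagrass, Phytoplankton, Coralline Algae.
Following each consumer down to its lowest-level prey: Seagrass → Sea Urchin → Squirrelfish (levels 1 through 3).
All prey of Squirrelfish (Sea Urchin 2, Damselfish 2) are at level 2 or above, so Squirrelfish is at level 1 + 2 = 3.
Every consumer has at least one prey at level 2 or below, so none exceeds level 3.

3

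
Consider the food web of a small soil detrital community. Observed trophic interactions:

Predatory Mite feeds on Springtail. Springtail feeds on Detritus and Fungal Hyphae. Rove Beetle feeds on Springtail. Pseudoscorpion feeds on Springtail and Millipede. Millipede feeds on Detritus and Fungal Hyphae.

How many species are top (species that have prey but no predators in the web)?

3

Top species (has prey, but nothing eats it): Predatory Mite, Rove Beetle, Pseudoscorpion.
Count: 3.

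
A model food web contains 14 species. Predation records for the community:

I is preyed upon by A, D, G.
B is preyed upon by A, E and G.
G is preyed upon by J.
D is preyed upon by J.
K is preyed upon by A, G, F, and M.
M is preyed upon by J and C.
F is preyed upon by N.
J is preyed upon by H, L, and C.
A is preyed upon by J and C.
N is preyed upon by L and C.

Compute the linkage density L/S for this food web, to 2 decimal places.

L/S = 1.57

There are L = 22 links among S = 14 species.
L/S = 22/14 = 1.5714 ≈ 1.57.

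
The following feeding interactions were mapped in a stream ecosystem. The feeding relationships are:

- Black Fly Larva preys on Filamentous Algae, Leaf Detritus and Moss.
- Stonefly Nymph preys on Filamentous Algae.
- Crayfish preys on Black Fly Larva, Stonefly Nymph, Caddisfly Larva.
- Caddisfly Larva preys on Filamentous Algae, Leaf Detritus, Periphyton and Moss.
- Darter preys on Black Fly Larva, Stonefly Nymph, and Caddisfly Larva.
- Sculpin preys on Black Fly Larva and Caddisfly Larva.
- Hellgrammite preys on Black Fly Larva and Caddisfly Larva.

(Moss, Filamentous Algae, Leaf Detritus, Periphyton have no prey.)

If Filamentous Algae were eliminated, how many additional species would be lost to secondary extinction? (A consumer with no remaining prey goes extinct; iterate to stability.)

1

Remove Filamentous Algae.
Round 1: Stonefly Nymph (all prey gone) → extinct.
No further losses. Total secondary extinctions: 1.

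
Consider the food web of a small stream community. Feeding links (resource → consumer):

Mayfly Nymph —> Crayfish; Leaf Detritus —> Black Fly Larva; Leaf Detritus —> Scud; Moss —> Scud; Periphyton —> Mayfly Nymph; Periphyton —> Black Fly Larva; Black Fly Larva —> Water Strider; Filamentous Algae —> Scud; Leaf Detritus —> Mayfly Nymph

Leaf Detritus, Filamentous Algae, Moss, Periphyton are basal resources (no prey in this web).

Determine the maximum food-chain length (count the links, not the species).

2 links

One longest chain: Leaf Detritus → Black Fly Larva → Water Strider.
It has 3 species and 2 links.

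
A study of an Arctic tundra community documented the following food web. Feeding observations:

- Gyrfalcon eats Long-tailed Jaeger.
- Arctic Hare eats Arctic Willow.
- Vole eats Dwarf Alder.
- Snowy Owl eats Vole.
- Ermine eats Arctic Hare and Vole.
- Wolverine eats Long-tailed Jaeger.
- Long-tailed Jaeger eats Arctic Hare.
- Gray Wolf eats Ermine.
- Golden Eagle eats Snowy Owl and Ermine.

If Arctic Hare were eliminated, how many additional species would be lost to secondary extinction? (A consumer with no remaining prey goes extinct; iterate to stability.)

3

Remove Arctic Hare.
Round 1: Long-tailed Jaeger (all prey gone) → extinct.
Round 2: Gyrfalcon (all prey gone), Wolverine (all prey gone) → extinct.
No further losses. Total secondary extinctions: 3.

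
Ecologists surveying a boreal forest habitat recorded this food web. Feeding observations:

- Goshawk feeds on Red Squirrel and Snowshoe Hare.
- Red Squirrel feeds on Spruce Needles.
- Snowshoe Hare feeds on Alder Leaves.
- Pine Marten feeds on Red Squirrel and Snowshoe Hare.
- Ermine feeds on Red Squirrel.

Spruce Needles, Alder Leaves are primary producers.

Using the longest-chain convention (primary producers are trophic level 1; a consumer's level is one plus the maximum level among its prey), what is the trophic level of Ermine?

Spruce Needles is a producer → level 1.
Red Squirrel eats Spruce Needles → level 2.
Ermine eats Red Squirrel → level 3.

Trophic level 3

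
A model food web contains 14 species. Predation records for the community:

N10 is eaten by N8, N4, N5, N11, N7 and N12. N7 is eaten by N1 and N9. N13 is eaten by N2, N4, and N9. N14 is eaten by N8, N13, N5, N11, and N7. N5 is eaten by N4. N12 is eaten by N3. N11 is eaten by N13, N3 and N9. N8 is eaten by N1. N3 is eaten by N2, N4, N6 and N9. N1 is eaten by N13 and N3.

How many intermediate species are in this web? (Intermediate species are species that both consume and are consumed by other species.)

Intermediate species (has both prey and predators): N12, N11, N7, N5, N8, N1, N13, N3.
Count: 8.

8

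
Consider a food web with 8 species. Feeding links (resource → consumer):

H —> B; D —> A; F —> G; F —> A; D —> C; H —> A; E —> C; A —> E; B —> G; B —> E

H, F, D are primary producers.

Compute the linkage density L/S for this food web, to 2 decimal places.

L/S = 1.25

There are L = 10 links among S = 8 species.
L/S = 10/8 = 1.2500 ≈ 1.25.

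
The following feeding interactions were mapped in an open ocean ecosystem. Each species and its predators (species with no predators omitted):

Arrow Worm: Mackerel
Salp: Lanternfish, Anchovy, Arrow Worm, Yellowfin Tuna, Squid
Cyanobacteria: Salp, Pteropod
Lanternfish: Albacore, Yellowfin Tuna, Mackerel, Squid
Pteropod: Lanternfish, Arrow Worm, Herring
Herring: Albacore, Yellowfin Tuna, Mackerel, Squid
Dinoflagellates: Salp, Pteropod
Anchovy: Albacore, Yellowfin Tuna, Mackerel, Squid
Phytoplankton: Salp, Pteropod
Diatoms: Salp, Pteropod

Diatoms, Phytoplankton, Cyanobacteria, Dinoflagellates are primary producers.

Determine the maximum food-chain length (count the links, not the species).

3 links

One longest chain: Diatoms → Pteropod → Herring → Albacore.
It has 4 species and 3 links.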